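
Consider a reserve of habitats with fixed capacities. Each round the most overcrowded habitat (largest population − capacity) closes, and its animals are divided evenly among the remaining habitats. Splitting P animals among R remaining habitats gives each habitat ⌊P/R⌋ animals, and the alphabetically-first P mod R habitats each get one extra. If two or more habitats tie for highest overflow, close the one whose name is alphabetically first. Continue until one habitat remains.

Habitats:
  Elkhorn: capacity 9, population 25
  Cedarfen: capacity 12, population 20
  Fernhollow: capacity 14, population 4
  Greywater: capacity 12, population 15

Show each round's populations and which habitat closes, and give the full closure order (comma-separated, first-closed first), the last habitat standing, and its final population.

Round 1: Cedarfen=20 Elkhorn=25 Fernhollow=4 Greywater=15 → close Elkhorn (overflow 16)
  25÷3 = 8 each, +1 to first 1
Round 2: Cedarfen=29 Fernhollow=12 Greywater=23 → close Cedarfen (overflow 17)
  29÷2 = 14 each, +1 to first 1
Round 3: Fernhollow=27 Greywater=37 → close Greywater (overflow 25)
  37÷1 = 37 each, +1 to first 0

Closure order: Elkhorn, Cedarfen, Greywater
Last habitat: Fernhollow with 64 animals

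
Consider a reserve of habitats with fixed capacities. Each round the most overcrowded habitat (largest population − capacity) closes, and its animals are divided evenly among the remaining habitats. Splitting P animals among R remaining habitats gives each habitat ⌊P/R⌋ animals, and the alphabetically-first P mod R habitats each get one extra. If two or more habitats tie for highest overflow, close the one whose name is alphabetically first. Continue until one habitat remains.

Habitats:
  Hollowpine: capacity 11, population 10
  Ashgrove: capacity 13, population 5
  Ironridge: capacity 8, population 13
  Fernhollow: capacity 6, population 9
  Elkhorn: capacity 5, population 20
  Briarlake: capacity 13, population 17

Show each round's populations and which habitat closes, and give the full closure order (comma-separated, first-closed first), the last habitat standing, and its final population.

Round 1: Ashgrove=5 Briarlake=17 Elkhorn=20 Fernhollow=9 Hollowpine=10 Ironridge=13 → close Elkhorn (overflow 15)
  20÷5 = 4 each, +1 to first 0
Round 2: Ashgrove=9 Briarlake=21 Fernhollow=13 Hollowpine=14 Ironridge=17 → close Ironridge (overflow 9)
  17÷4 = 4 each, +1 to first 1
Round 3: Ashgrove=14 Briarlake=25 Fernhollow=17 Hollowpine=18 → close Briarlake (overflow 12)
  25÷3 = 8 each, +1 to first 1
Round 4: Ashgrove=23 Fernhollow=25 Hollowpine=26 → close Fernhollow (overflow 19)
  25÷2 = 12 each, +1 to first 1
Round 5: Ashgrove=36 Hollowpine=38 → close Hollowpine (overflow 27)
  38÷1 = 38 each, +1 to first 0

Closure order: Elkhorn, Ironridge, Briarlake, Fernhollow, Hollowpine
Last habitat: Ashgrove with 74 animals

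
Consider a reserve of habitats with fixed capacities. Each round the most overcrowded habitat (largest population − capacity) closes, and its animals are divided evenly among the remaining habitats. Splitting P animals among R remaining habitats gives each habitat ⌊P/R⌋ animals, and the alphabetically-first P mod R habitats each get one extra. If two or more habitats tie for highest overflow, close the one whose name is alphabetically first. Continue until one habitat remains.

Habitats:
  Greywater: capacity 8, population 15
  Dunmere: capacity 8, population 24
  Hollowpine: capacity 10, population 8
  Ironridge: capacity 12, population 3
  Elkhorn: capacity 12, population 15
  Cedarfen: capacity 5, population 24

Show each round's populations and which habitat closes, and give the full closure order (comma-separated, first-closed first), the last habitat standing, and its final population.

Closure order: Cedarfen, Dunmere, Greywater, Elkhorn, Hollowpine
Last habitat: Ironridge with 89 animals

Round 1: Cedarfen=24 Dunmere=24 Elkhorn=15 Greywater=15 Hollowpine=8 Ironridge=3 → close Cedarfen (overflow 19)
  24÷5 = 4 each, +1 to first 4
Round 2: Dunmere=29 Elkhorn=20 Greywater=20 Hollowpine=13 Ironridge=7 → close Dunmere (overflow 21)
  29÷4 = 7 each, +1 to first 1
Round 3: Elkhorn=28 Greywater=27 Hollowpine=20 Ironridge=14 → close Greywater (overflow 19)
  27÷3 = 9 each, +1 to first 0
Round 4: Elkhorn=37 Hollowpine=29 Ironridge=23 → close Elkhorn (overflow 25)
  37÷2 = 18 each, +1 to first 1
Round 5: Hollowpine=48 Ironridge=41 → close Hollowpine (overflow 38)
  48÷1 = 48 each, +1 to first 0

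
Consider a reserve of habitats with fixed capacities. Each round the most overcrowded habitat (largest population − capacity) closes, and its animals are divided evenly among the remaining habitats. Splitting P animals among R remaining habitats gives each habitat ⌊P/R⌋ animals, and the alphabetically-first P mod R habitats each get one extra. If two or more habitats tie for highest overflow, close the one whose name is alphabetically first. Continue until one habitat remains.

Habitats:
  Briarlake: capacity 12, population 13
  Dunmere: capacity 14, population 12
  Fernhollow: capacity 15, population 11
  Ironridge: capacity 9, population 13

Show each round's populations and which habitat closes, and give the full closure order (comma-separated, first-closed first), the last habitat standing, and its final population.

Closure order: Ironridge, Briarlake, Dunmere
Last habitat: Fernhollow with 49 animals

Round 1: Briarlake=13 Dunmere=12 Fernhollow=11 Ironridge=13 → close Ironridge (overflow 4)
  13÷3 = 4 each, +1 to first 1
Round 2: Briarlake=18 Dunmere=16 Fernhollow=15 → close Briarlake (overflow 6)
  18÷2 = 9 each, +1 to first 0
Round 3: Dunmere=25 Fernhollow=24 → close Dunmere (overflow 11)
  25÷1 = 25 each, +1 to first 0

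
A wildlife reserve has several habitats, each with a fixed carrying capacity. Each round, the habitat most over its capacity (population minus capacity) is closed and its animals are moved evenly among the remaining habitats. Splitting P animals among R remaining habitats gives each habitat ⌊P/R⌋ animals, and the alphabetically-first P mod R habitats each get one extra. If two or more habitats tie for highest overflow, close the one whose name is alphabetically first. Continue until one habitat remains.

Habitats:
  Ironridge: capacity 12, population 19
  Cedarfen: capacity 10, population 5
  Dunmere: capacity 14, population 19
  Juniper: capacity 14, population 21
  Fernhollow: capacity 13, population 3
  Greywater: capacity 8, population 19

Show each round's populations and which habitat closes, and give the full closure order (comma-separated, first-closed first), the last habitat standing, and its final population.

Closure order: Greywater, Ironridge, Dunmere, Juniper, Cedarfen
Last habitat: Fernhollow with 86 animals

Round 1: Cedarfen=5 Dunmere=19 Fernhollow=3 Greywater=19 Ironridge=19 Juniper=21 → close Greywater (overflow 11)
  19÷5 = 3 each, +1 to first 4
Round 2: Cedarfen=9 Dunmere=23 Fernhollow=7 Ironridge=23 Juniper=24 → close Ironridge (overflow 11)
  23÷4 = 5 each, +1 to first 3
Round 3: Cedarfen=15 Dunmere=29 Fernhollow=13 Juniper=29 → close Dunmere (overflow 15)
  29÷3 = 9 each, +1 to first 2
Round 4: Cedarfen=25 Fernhollow=23 Juniper=38 → close Juniper (overflow 24)
  38÷2 = 19 each, +1 to first 0
Round 5: Cedarfen=44 Fernhollow=42 → close Cedarfen (overflow 34)
  44÷1 = 44 each, +1 to first 0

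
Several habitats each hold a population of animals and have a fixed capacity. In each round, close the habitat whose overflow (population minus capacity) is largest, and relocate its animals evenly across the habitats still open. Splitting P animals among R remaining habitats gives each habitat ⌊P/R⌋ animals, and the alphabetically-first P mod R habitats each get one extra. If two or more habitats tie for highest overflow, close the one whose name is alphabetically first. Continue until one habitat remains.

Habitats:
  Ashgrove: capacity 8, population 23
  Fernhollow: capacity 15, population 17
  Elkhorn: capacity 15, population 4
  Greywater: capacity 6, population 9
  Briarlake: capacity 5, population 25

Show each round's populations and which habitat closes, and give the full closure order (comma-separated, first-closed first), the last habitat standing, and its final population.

Round 1: Ashgrove=23 Briarlake=25 Elkhorn=4 Fernhollow=17 Greywater=9 → close Briarlake (overflow 20)
  25÷4 = 6 each, +1 to first 1
Round 2: Ashgrove=30 Elkhorn=10 Fernhollow=23 Greywater=15 → close Ashgrove (overflow 22)
  30÷3 = 10 each, +1 to first 0
Round 3: Elkhorn=20 Fernhollow=33 Greywater=25 → close Greywater (overflow 19)
  25÷2 = 12 each, +1 to first 1
Round 4: Elkhorn=33 Fernhollow=45 → close Fernhollow (overflow 30)
  45÷1 = 45 each, +1 to first 0

Closure order: Briarlake, Ashgrove, Greywater, Fernhollow
Last habitat: Elkhorn with 78 animals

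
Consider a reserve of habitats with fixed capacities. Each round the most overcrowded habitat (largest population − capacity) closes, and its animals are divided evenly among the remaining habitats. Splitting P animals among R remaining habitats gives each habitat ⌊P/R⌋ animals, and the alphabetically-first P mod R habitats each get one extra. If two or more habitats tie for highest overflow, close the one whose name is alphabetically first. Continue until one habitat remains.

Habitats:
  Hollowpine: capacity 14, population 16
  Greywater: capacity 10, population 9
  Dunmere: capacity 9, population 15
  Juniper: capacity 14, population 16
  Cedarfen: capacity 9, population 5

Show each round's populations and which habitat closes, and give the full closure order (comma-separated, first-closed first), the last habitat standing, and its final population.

Closure order: Dunmere, Hollowpine, Juniper, Greywater
Last habitat: Cedarfen with 61 animals

Round 1: Cedarfen=5 Dunmere=15 Greywater=9 Hollowpine=16 Juniper=16 → close Dunmere (overflow 6)
  15÷4 = 3 each, +1 to first 3
Round 2: Cedarfen=9 Greywater=13 Hollowpine=20 Juniper=19 → close Hollowpine (overflow 6)
  20÷3 = 6 each, +1 to first 2
Round 3: Cedarfen=16 Greywater=20 Juniper=25 → close Juniper (overflow 11)
  25÷2 = 12 each, +1 to first 1
Round 4: Cedarfen=29 Greywater=32 → close Greywater (overflow 22)
  32÷1 = 32 each, +1 to first 0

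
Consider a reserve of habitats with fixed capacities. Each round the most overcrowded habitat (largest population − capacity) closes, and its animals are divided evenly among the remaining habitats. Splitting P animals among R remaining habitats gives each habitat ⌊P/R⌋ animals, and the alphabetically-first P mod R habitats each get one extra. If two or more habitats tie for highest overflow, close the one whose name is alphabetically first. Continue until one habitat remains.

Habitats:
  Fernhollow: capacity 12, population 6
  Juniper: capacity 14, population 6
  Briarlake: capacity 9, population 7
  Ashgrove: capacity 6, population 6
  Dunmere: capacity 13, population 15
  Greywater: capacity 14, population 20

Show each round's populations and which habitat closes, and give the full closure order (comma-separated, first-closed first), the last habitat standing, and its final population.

Closure order: Greywater, Dunmere, Ashgrove, Briarlake, Fernhollow
Last habitat: Juniper with 60 animals

Round 1: Ashgrove=6 Briarlake=7 Dunmere=15 Fernhollow=6 Greywater=20 Juniper=6 → close Greywater (overflow 6)
  20÷5 = 4 each, +1 to first 0
Round 2: Ashgrove=10 Briarlake=11 Dunmere=19 Fernhollow=10 Juniper=10 → close Dunmere (overflow 6)
  19÷4 = 4 each, +1 to first 3
Round 3: Ashgrove=15 Briarlake=16 Fernhollow=15 Juniper=14 → close Ashgrove (overflow 9)
  15÷3 = 5 each, +1 to first 0
Round 4: Briarlake=21 Fernhollow=20 Juniper=19 → close Briarlake (overflow 12)
  21÷2 = 10 each, +1 to first 1
Round 5: Fernhollow=31 Juniper=29 → close Fernhollow (overflow 19)
  31÷1 = 31 each, +1 to first 0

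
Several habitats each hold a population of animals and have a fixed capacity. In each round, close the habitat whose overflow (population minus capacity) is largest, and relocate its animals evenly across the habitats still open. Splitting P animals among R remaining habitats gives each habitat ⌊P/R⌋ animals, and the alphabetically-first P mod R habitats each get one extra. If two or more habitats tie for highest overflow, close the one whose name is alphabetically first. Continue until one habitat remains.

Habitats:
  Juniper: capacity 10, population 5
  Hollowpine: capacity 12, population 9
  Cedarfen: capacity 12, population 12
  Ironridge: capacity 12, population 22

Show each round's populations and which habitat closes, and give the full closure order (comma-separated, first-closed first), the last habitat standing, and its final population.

Round 1: Cedarfen=12 Hollowpine=9 Ironridge=22 Juniper=5 → close Ironridge (overflow 10)
  22÷3 = 7 each, +1 to first 1
Round 2: Cedarfen=20 Hollowpine=16 Juniper=12 → close Cedarfen (overflow 8)
  20÷2 = 10 each, +1 to first 0
Round 3: Hollowpine=26 Juniper=22 → close Hollowpine (overflow 14)
  26÷1 = 26 each, +1 to first 0

Closure order: Ironridge, Cedarfen, Hollowpine
Last habitat: Juniper with 48 animals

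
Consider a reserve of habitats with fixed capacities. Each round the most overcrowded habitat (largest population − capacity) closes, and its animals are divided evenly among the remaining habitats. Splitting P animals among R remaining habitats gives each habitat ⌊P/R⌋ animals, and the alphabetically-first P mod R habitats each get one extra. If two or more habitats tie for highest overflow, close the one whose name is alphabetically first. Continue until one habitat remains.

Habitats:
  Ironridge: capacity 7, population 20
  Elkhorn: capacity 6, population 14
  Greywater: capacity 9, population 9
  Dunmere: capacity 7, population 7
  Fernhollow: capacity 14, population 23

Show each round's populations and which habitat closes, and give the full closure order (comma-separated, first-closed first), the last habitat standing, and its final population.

Closure order: Ironridge, Fernhollow, Elkhorn, Dunmere
Last habitat: Greywater with 73 animals

Round 1: Dunmere=7 Elkhorn=14 Fernhollow=23 Greywater=9 Ironridge=20 → close Ironridge (overflow 13)
  20÷4 = 5 each, +1 to first 0
Round 2: Dunmere=12 Elkhorn=19 Fernhollow=28 Greywater=14 → close Fernhollow (overflow 14)
  28÷3 = 9 each, +1 to first 1
Round 3: Dunmere=22 Elkhorn=28 Greywater=23 → close Elkhorn (overflow 22)
  28÷2 = 14 each, +1 to first 0
Round 4: Dunmere=36 Greywater=37 → close Dunmere (overflow 29)
  36÷1 = 36 each, +1 to first 0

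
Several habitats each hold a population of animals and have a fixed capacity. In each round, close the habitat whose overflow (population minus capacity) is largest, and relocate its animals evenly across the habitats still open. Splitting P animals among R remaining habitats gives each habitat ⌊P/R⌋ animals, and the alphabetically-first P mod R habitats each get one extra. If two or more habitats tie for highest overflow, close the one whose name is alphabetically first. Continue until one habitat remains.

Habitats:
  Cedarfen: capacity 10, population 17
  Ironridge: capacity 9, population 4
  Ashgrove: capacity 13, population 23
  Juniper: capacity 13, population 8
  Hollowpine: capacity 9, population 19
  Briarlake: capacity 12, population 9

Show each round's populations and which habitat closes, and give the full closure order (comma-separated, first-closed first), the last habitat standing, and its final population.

Round 1: Ashgrove=23 Briarlake=9 Cedarfen=17 Hollowpine=19 Ironridge=4 Juniper=8 → close Ashgrove (overflow 10)
  23÷5 = 4 each, +1 to first 3
Round 2: Briarlake=14 Cedarfen=22 Hollowpine=24 Ironridge=8 Juniper=12 → close Hollowpine (overflow 15)
  24÷4 = 6 each, +1 to first 0
Round 3: Briarlake=20 Cedarfen=28 Ironridge=14 Juniper=18 → close Cedarfen (overflow 18)
  28÷3 = 9 each, +1 to first 1
Round 4: Briarlake=30 Ironridge=23 Juniper=27 → close Briarlake (overflow 18)
  30÷2 = 15 each, +1 to first 0
Round 5: Ironridge=38 Juniper=42 → close Ironridge (overflow 29)
  38÷1 = 38 each, +1 to first 0

Closure order: Ashgrove, Hollowpine, Cedarfen, Briarlake, Ironridge
Last habitat: Juniper with 80 animals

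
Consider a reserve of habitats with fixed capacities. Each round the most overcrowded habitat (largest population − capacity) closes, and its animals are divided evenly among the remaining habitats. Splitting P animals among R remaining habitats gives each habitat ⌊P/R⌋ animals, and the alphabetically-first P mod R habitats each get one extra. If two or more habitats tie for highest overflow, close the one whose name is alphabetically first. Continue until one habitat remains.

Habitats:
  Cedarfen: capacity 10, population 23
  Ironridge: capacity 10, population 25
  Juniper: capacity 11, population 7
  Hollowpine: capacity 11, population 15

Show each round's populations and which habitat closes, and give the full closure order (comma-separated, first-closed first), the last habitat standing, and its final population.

Closure order: Ironridge, Cedarfen, Hollowpine
Last habitat: Juniper with 70 animals

Round 1: Cedarfen=23 Hollowpine=15 Ironridge=25 Juniper=7 → close Ironridge (overflow 15)
  25÷3 = 8 each, +1 to first 1
Round 2: Cedarfen=32 Hollowpine=23 Juniper=15 → close Cedarfen (overflow 22)
  32÷2 = 16 each, +1 to first 0
Round 3: Hollowpine=39 Juniper=31 → close Hollowpine (overflow 28)
  39÷1 = 39 each, +1 to first 0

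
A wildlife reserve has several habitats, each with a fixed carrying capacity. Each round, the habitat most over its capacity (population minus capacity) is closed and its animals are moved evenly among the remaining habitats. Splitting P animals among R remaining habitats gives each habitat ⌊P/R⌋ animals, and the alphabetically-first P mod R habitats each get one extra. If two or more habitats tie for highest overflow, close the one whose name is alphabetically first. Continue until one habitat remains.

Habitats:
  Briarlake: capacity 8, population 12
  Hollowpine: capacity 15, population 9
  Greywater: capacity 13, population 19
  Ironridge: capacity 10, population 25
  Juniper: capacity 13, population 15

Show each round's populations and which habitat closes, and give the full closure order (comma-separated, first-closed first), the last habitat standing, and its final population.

Round 1: Briarlake=12 Greywater=19 Hollowpine=9 Ironridge=25 Juniper=15 → close Ironridge (overflow 15)
  25÷4 = 6 each, +1 to first 1
Round 2: Briarlake=19 Greywater=25 Hollowpine=15 Juniper=21 → close Greywater (overflow 12)
  25÷3 = 8 each, +1 to first 1
Round 3: Briarlake=28 Hollowpine=23 Juniper=29 → close Briarlake (overflow 20)
  28÷2 = 14 each, +1 to first 0
Round 4: Hollowpine=37 Juniper=43 → close Juniper (overflow 30)
  43÷1 = 43 each, +1 to first 0

Closure order: Ironridge, Greywater, Briarlake, Juniper
Last habitat: Hollowpine with 80 animals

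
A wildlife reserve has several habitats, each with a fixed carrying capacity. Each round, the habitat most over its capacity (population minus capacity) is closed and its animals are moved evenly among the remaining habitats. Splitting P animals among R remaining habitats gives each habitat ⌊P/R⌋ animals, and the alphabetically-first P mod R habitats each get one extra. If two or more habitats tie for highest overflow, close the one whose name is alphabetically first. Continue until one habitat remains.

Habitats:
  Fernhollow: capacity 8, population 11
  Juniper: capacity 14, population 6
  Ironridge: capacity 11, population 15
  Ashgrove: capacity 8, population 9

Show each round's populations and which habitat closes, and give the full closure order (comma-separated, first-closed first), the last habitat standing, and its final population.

Closure order: Ironridge, Fernhollow, Ashgrove
Last habitat: Juniper with 41 animals

Round 1: Ashgrove=9 Fernhollow=11 Ironridge=15 Juniper=6 → close Ironridge (overflow 4)
  15÷3 = 5 each, +1 to first 0
Round 2: Ashgrove=14 Fernhollow=16 Juniper=11 → close Fernhollow (overflow 8)
  16÷2 = 8 each, +1 to first 0
Round 3: Ashgrove=22 Juniper=19 → close Ashgrove (overflow 14)
  22÷1 = 22 each, +1 to first 0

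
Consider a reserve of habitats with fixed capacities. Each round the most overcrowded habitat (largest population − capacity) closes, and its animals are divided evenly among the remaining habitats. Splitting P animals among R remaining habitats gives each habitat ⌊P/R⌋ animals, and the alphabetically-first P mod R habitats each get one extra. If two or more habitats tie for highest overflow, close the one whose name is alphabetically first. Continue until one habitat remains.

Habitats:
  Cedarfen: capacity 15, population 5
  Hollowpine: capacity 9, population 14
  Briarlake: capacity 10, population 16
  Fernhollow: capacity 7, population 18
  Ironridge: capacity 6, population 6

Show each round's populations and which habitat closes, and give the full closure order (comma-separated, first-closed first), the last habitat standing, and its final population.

Closure order: Fernhollow, Briarlake, Hollowpine, Ironridge
Last habitat: Cedarfen with 59 animals

Round 1: Briarlake=16 Cedarfen=5 Fernhollow=18 Hollowpine=14 Ironridge=6 → close Fernhollow (overflow 11)
  18÷4 = 4 each, +1 to first 2
Round 2: Briarlake=21 Cedarfen=10 Hollowpine=18 Ironridge=10 → close Briarlake (overflow 11)
  21÷3 = 7 each, +1 to first 0
Round 3: Cedarfen=17 Hollowpine=25 Ironridge=17 → close Hollowpine (overflow 16)
  25÷2 = 12 each, +1 to first 1
Round 4: Cedarfen=30 Ironridge=29 → close Ironridge (overflow 23)
  29÷1 = 29 each, +1 to first 0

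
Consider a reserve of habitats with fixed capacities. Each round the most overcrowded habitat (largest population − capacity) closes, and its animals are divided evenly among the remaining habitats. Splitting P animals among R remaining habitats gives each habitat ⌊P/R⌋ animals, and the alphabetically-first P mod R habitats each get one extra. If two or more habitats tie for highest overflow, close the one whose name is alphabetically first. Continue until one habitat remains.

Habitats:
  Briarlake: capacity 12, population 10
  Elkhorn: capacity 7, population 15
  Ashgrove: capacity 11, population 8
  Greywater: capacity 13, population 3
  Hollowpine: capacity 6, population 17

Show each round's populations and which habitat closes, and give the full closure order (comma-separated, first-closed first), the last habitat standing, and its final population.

Closure order: Hollowpine, Elkhorn, Ashgrove, Briarlake
Last habitat: Greywater with 53 animals

Round 1: Ashgrove=8 Briarlake=10 Elkhorn=15 Greywater=3 Hollowpine=17 → close Hollowpine (overflow 11)
  17÷4 = 4 each, +1 to first 1
Round 2: Ashgrove=13 Briarlake=14 Elkhorn=19 Greywater=7 → close Elkhorn (overflow 12)
  19÷3 = 6 each, +1 to first 1
Round 3: Ashgrove=20 Briarlake=20 Greywater=13 → close Ashgrove (overflow 9)
  20÷2 = 10 each, +1 to first 0
Round 4: Briarlake=30 Greywater=23 → close Briarlake (overflow 18)
  30÷1 = 30 each, +1 to first 0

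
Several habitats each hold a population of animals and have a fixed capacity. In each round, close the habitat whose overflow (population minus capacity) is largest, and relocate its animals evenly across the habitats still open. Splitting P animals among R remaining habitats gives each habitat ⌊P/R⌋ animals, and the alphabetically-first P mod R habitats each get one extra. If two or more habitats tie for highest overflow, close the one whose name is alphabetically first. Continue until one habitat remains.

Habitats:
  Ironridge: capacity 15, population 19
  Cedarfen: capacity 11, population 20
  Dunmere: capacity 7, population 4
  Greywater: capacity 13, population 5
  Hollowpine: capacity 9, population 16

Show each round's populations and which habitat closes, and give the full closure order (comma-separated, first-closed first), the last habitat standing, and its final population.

Round 1: Cedarfen=20 Dunmere=4 Greywater=5 Hollowpine=16 Ironridge=19 → close Cedarfen (overflow 9)
  20÷4 = 5 each, +1 to first 0
Round 2: Dunmere=9 Greywater=10 Hollowpine=21 Ironridge=24 → close Hollowpine (overflow 12)
  21÷3 = 7 each, +1 to first 0
Round 3: Dunmere=16 Greywater=17 Ironridge=31 → close Ironridge (overflow 16)
  31÷2 = 15 each, +1 to first 1
Round 4: Dunmere=32 Greywater=32 → close Dunmere (overflow 25)
  32÷1 = 32 each, +1 to first 0

Closure order: Cedarfen, Hollowpine, Ironridge, Dunmere
Last habitat: Greywater with 64 animals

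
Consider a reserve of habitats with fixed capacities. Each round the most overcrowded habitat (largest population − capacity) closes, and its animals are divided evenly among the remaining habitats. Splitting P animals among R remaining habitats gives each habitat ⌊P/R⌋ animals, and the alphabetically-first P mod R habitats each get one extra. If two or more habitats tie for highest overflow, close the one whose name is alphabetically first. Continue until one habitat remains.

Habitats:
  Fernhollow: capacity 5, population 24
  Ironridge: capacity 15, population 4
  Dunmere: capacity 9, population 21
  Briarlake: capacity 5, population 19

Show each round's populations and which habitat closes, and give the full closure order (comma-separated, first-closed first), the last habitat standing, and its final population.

Closure order: Fernhollow, Briarlake, Dunmere
Last habitat: Ironridge with 68 animals

Round 1: Briarlake=19 Dunmere=21 Fernhollow=24 Ironridge=4 → close Fernhollow (overflow 19)
  24÷3 = 8 each, +1 to first 0
Round 2: Briarlake=27 Dunmere=29 Ironridge=12 → close Briarlake (overflow 22)
  27÷2 = 13 each, +1 to first 1
Round 3: Dunmere=43 Ironridge=25 → close Dunmere (overflow 34)
  43÷1 = 43 each, +1 to first 0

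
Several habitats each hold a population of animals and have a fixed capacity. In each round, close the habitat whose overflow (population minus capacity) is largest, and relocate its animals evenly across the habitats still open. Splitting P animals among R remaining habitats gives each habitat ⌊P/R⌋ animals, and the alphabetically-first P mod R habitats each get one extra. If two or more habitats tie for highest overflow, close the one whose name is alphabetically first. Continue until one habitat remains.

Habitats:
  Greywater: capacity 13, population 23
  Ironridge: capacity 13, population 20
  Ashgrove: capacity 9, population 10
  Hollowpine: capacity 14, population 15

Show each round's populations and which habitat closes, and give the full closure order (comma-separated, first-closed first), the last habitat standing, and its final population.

Round 1: Ashgrove=10 Greywater=23 Hollowpine=15 Ironridge=20 → close Greywater (overflow 10)
  23÷3 = 7 each, +1 to first 2
Round 2: Ashgrove=18 Hollowpine=23 Ironridge=27 → close Ironridge (overflow 14)
  27÷2 = 13 each, +1 to first 1
Round 3: Ashgrove=32 Hollowpine=36 → close Ashgrove (overflow 23)
  32÷1 = 32 each, +1 to first 0

Closure order: Greywater, Ironridge, Ashgrove
Last habitat: Hollowpine with 68 animals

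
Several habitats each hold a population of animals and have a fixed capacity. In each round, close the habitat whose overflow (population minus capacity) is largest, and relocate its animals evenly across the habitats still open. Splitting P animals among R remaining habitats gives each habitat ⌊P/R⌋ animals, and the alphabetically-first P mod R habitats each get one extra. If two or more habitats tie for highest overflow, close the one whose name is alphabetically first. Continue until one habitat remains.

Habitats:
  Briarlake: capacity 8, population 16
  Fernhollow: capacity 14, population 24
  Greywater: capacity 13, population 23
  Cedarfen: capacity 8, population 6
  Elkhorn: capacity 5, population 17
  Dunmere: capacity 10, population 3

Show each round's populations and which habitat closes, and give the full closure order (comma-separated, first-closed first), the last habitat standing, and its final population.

Round 1: Briarlake=16 Cedarfen=6 Dunmere=3 Elkhorn=17 Fernhollow=24 Greywater=23 → close Elkhorn (overflow 12)
  17÷5 = 3 each, +1 to first 2
Round 2: Briarlake=20 Cedarfen=10 Dunmere=6 Fernhollow=27 Greywater=26 → close Fernhollow (overflow 13)
  27÷4 = 6 each, +1 to first 3
Round 3: Briarlake=27 Cedarfen=17 Dunmere=13 Greywater=32 → close Briarlake (overflow 19)
  27÷3 = 9 each, +1 to first 0
Round 4: Cedarfen=26 Dunmere=22 Greywater=41 → close Greywater (overflow 28)
  41÷2 = 20 each, +1 to first 1
Round 5: Cedarfen=47 Dunmere=42 → close Cedarfen (overflow 39)
  47÷1 = 47 each, +1 to first 0

Closure order: Elkhorn, Fernhollow, Briarlake, Greywater, Cedarfen
Last habitat: Dunmere with 89 animals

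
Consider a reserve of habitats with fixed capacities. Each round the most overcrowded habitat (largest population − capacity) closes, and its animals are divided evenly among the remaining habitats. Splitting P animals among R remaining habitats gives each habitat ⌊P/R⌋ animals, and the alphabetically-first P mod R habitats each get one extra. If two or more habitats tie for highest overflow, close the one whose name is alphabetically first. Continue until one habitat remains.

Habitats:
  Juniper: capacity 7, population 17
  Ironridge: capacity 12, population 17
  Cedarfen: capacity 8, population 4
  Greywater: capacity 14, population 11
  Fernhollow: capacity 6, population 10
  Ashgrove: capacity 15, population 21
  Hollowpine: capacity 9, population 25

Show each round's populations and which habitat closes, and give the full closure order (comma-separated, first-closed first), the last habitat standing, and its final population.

Round 1: Ashgrove=21 Cedarfen=4 Fernhollow=10 Greywater=11 Hollowpine=25 Ironridge=17 Juniper=17 → close Hollowpine (overflow 16)
  25÷6 = 4 each, +1 to first 1
Round 2: Ashgrove=26 Cedarfen=8 Fernhollow=14 Greywater=15 Ironridge=21 Juniper=21 → close Juniper (overflow 14)
  21÷5 = 4 each, +1 to first 1
Round 3: Ashgrove=31 Cedarfen=12 Fernhollow=18 Greywater=19 Ironridge=25 → close Ashgrove (overflow 16)
  31÷4 = 7 each, +1 to first 3
Round 4: Cedarfen=20 Fernhollow=26 Greywater=27 Ironridge=32 → close Fernhollow (overflow 20)
  26÷3 = 8 each, +1 to first 2
Round 5: Cedarfen=29 Greywater=36 Ironridge=40 → close Ironridge (overflow 28)
  40÷2 = 20 each, +1 to first 0
Round 6: Cedarfen=49 Greywater=56 → close Greywater (overflow 42)
  56÷1 = 56 each, +1 to first 0

Closure order: Hollowpine, Juniper, Ashgrove, Fernhollow, Ironridge, Greywater
Last habitat: Cedarfen with 105 animals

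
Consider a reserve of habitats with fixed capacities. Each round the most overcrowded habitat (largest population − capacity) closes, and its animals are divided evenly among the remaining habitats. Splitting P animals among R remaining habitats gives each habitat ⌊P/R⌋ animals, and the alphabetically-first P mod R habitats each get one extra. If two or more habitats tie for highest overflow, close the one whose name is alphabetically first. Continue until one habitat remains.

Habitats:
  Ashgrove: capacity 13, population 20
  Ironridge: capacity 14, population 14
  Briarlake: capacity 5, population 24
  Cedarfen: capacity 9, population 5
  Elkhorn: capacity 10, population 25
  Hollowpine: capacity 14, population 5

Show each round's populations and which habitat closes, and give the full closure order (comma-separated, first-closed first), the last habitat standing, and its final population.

Round 1: Ashgrove=20 Briarlake=24 Cedarfen=5 Elkhorn=25 Hollowpine=5 Ironridge=14 → close Briarlake (overflow 19)
  24÷5 = 4 each, +1 to first 4
Round 2: Ashgrove=25 Cedarfen=10 Elkhorn=30 Hollowpine=10 Ironridge=18 → close Elkhorn (overflow 20)
  30÷4 = 7 each, +1 to first 2
Round 3: Ashgrove=33 Cedarfen=18 Hollowpine=17 Ironridge=25 → close Ashgrove (overflow 20)
  33÷3 = 11 each, +1 to first 0
Round 4: Cedarfen=29 Hollowpine=28 Ironridge=36 → close Ironridge (overflow 22)
  36÷2 = 18 each, +1 to first 0
Round 5: Cedarfen=47 Hollowpine=46 → close Cedarfen (overflow 38)
  47÷1 = 47 each, +1 to first 0

Closure order: Briarlake, Elkhorn, Ashgrove, Ironridge, Cedarfen
Last habitat: Hollowpine with 93 animals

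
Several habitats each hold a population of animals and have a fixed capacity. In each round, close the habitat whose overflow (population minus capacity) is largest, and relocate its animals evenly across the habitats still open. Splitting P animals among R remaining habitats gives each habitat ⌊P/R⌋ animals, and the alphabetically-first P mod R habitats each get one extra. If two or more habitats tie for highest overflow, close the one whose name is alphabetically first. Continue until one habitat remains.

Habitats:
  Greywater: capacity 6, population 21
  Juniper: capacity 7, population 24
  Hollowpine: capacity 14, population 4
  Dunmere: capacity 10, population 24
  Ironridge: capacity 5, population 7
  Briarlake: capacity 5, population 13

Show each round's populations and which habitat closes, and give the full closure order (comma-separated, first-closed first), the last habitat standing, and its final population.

Closure order: Juniper, Greywater, Dunmere, Briarlake, Ironridge
Last habitat: Hollowpine with 93 animals

Round 1: Briarlake=13 Dunmere=24 Greywater=21 Hollowpine=4 Ironridge=7 Juniper=24 → close Juniper (overflow 17)
  24÷5 = 4 each, +1 to first 4
Round 2: Briarlake=18 Dunmere=29 Greywater=26 Hollowpine=9 Ironridge=11 → close Greywater (overflow 20)
  26÷4 = 6 each, +1 to first 2
Round 3: Briarlake=25 Dunmere=36 Hollowpine=15 Ironridge=17 → close Dunmere (overflow 26)
  36÷3 = 12 each, +1 to first 0
Round 4: Briarlake=37 Hollowpine=27 Ironridge=29 → close Briarlake (overflow 32)
  37÷2 = 18 each, +1 to first 1
Round 5: Hollowpine=46 Ironridge=47 → close Ironridge (overflow 42)
  47÷1 = 47 each, +1 to first 0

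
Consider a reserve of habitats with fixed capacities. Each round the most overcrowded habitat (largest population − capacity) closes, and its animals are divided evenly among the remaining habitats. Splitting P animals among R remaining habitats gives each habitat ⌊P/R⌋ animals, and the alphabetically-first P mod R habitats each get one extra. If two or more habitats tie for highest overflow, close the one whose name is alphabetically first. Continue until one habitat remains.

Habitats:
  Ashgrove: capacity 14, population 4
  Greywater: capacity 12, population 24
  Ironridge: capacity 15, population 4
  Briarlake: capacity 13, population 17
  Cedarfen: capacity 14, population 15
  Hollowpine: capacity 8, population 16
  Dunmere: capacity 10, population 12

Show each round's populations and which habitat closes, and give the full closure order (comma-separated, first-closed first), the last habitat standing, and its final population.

Round 1: Ashgrove=4 Briarlake=17 Cedarfen=15 Dunmere=12 Greywater=24 Hollowpine=16 Ironridge=4 → close Greywater (overflow 12)
  24÷6 = 4 each, +1 to first 0
Round 2: Ashgrove=8 Briarlake=21 Cedarfen=19 Dunmere=16 Hollowpine=20 Ironridge=8 → close Hollowpine (overflow 12)
  20÷5 = 4 each, +1 to first 0
Round 3: Ashgrove=12 Briarlake=25 Cedarfen=23 Dunmere=20 Ironridge=12 → close Briarlake (overflow 12)
  25÷4 = 6 each, +1 to first 1
Round 4: Ashgrove=19 Cedarfen=29 Dunmere=26 Ironridge=18 → close Dunmere (overflow 16)
  26÷3 = 8 each, +1 to first 2
Round 5: Ashgrove=28 Cedarfen=38 Ironridge=26 → close Cedarfen (overflow 24)
  38÷2 = 19 each, +1 to first 0
Round 6: Ashgrove=47 Ironridge=45 → close Ashgrove (overflow 33)
  47÷1 = 47 each, +1 to first 0

Closure order: Greywater, Hollowpine, Briarlake, Dunmere, Cedarfen, Ashgrove
Last habitat: Ironridge with 92 animals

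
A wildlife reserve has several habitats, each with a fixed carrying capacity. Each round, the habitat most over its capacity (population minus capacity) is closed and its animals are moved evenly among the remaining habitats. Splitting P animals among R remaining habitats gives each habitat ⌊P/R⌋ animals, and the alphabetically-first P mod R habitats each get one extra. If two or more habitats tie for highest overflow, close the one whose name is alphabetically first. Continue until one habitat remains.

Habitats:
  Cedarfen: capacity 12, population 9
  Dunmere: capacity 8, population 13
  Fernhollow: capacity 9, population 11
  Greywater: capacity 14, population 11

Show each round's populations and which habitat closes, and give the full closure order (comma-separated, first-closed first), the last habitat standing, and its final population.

Round 1: Cedarfen=9 Dunmere=13 Fernhollow=11 Greywater=11 → close Dunmere (overflow 5)
  13÷3 = 4 each, +1 to first 1
Round 2: Cedarfen=14 Fernhollow=15 Greywater=15 → close Fernhollow (overflow 6)
  15÷2 = 7 each, +1 to first 1
Round 3: Cedarfen=22 Greywater=22 → close Cedarfen (overflow 10)
  22÷1 = 22 each, +1 to first 0

Closure order: Dunmere, Fernhollow, Cedarfen
Last habitat: Greywater with 44 animals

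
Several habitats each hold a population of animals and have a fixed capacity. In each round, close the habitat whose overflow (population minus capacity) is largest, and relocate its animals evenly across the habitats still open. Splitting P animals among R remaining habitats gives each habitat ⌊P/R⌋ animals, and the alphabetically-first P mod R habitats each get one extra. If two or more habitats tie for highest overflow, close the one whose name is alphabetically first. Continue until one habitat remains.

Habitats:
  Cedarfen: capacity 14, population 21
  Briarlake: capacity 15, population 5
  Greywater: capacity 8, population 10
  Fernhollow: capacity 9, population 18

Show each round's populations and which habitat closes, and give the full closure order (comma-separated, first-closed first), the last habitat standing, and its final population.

Closure order: Fernhollow, Cedarfen, Greywater
Last habitat: Briarlake with 54 animals

Round 1: Briarlake=5 Cedarfen=21 Fernhollow=18 Greywater=10 → close Fernhollow (overflow 9)
  18÷3 = 6 each, +1 to first 0
Round 2: Briarlake=11 Cedarfen=27 Greywater=16 → close Cedarfen (overflow 13)
  27÷2 = 13 each, +1 to first 1
Round 3: Briarlake=25 Greywater=29 → close Greywater (overflow 21)
  29÷1 = 29 each, +1 to first 0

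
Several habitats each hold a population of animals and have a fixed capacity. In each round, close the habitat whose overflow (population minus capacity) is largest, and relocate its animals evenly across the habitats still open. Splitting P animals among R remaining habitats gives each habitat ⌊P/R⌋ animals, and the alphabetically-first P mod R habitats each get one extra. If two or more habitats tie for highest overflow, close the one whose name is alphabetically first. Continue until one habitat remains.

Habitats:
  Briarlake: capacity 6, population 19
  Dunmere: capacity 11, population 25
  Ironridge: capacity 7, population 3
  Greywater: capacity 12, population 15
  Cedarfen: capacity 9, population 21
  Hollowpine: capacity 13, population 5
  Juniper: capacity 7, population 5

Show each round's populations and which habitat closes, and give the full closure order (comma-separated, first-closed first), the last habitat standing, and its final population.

Round 1: Briarlake=19 Cedarfen=21 Dunmere=25 Greywater=15 Hollowpine=5 Ironridge=3 Juniper=5 → close Dunmere (overflow 14)
  25÷6 = 4 each, +1 to first 1
Round 2: Briarlake=24 Cedarfen=25 Greywater=19 Hollowpine=9 Ironridge=7 Juniper=9 → close Briarlake (overflow 18)
  24÷5 = 4 each, +1 to first 4
Round 3: Cedarfen=30 Greywater=24 Hollowpine=14 Ironridge=12 Juniper=13 → close Cedarfen (overflow 21)
  30÷4 = 7 each, +1 to first 2
Round 4: Greywater=32 Hollowpine=22 Ironridge=19 Juniper=20 → close Greywater (overflow 20)
  32÷3 = 10 each, +1 to first 2
Round 5: Hollowpine=33 Ironridge=30 Juniper=30 → close Ironridge (overflow 23)
  30÷2 = 15 each, +1 to first 0
Round 6: Hollowpine=48 Juniper=45 → close Juniper (overflow 38)
  45÷1 = 45 each, +1 to first 0

Closure order: Dunmere, Briarlake, Cedarfen, Greywater, Ironridge, Juniper
Last habitat: Hollowpine with 93 animals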